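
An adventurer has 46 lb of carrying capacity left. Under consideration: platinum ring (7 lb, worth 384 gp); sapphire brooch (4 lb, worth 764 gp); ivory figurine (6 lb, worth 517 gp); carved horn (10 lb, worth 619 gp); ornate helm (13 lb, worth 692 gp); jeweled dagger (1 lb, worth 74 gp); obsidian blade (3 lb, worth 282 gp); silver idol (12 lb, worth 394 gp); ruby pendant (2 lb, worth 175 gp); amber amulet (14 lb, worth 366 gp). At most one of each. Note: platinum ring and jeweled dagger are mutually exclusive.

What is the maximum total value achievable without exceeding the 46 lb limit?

3433

Density check — sapphire brooch 191.00, obsidian blade 94.00, ruby pendant 87.50, ivory figurine 86.17 are the best per lb.
Taking platinum ring + sapphire brooch + ivory figurine + carved horn + ornate helm + obsidian blade + ruby pendant: 45 lb used, 3433 in value.
The closest alternative, platinum ring + sapphire brooch + ivory figurine + carved horn + ornate helm + obsidian blade, reaches only 3258.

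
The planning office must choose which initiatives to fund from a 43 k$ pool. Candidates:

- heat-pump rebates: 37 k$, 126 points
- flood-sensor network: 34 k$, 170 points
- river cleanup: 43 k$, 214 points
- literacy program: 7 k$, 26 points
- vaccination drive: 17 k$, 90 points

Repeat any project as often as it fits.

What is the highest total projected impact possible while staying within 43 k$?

214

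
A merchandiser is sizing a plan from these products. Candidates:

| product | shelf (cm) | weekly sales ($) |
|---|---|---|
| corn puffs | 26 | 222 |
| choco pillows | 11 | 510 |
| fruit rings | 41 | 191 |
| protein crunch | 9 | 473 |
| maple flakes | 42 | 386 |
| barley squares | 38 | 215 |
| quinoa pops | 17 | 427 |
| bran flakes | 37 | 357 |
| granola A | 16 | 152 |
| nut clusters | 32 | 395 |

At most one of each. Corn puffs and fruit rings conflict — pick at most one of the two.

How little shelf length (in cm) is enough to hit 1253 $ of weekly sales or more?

37

Minimise cm subject to total weekly sales ≥ 1253.
choco pillows + protein crunch + quinoa pops: 1410 weekly sales at 37 cm.
Below 37 cm the best achievable stays under 1253.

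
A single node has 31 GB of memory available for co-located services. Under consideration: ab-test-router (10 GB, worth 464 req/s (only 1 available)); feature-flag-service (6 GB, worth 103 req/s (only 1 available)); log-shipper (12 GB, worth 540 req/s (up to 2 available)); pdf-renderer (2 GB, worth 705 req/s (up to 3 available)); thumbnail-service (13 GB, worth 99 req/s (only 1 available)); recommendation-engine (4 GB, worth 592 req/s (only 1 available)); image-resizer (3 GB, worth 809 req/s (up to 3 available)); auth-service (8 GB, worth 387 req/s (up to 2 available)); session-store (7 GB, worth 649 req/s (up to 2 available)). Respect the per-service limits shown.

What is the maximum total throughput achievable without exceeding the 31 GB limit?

5840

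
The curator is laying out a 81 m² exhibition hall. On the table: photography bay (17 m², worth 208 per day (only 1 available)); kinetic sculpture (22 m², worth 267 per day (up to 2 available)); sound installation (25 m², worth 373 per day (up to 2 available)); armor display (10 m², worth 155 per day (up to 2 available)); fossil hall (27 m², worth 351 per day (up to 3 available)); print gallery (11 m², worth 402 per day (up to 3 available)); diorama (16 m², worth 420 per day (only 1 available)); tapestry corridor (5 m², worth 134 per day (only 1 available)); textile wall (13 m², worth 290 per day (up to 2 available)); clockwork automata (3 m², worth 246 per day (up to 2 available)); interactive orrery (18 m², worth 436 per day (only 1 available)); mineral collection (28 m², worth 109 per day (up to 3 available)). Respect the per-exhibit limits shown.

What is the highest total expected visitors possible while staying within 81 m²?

2698

Filling by ratio: 3×print gallery + diorama + tapestry corridor + 2×clockwork automata + interactive orrery for 2688, with 3 m² left unused.
The 23 m² tied up in tapestry corridor and interactive orrery is better spent on 2×textile wall — total rises to 2698 (81 m²).
Nothing else within 81 m² beats 2698.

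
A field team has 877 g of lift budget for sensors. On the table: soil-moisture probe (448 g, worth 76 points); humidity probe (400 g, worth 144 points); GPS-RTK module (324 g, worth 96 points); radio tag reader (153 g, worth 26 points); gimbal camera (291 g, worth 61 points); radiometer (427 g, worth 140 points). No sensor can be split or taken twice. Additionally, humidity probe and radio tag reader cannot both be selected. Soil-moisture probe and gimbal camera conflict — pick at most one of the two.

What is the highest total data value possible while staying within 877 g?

284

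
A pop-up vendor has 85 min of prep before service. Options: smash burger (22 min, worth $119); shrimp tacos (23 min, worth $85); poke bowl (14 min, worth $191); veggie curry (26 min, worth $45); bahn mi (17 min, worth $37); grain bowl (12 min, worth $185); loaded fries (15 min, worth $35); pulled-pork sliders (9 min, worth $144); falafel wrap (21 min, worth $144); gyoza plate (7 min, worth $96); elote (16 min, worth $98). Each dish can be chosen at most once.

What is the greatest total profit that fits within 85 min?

879

By profit per min: pulled-pork sliders 16.00, grain bowl 15.42, gyoza plate 13.71, poke bowl 13.64 lead.
Filling by ratio: poke bowl + grain bowl + pulled-pork sliders + falafel wrap + gyoza plate + elote for 858, with 6 min left unused.
The 16 min tied up in elote is better spent on smash burger — total rises to 879 (85 min).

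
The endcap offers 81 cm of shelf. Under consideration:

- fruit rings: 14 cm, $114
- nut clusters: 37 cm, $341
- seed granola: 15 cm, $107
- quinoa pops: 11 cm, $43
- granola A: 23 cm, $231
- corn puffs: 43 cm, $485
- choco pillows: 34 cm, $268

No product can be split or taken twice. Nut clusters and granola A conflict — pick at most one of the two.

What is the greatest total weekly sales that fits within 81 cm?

Best packing: fruit rings + granola A + corn puffs — 80 cm, 830 total.
The closest alternative, nut clusters + corn puffs, reaches only 826.

830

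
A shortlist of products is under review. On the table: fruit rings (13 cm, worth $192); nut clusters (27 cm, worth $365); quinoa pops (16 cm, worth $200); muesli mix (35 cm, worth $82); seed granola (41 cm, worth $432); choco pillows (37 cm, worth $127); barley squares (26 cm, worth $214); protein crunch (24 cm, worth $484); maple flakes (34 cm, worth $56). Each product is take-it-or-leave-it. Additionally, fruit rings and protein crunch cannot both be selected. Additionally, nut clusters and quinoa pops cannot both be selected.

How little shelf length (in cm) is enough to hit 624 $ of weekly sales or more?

Need the lightest bundle worth ≥ 624.
quinoa pops + protein crunch: 684 weekly sales at 40 cm.
No combination under 40 cm hits 624.

40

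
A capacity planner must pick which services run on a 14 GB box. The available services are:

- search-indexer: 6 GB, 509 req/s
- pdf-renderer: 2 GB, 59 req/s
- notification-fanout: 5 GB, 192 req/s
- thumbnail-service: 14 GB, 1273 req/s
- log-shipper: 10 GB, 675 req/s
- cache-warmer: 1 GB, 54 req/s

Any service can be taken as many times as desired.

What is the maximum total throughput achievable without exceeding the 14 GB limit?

Density check — thumbnail-service 90.93, search-indexer 84.83, log-shipper 67.50 are the best per GB.
Best packing: thumbnail-service — 14 GB, 1273 total.

1273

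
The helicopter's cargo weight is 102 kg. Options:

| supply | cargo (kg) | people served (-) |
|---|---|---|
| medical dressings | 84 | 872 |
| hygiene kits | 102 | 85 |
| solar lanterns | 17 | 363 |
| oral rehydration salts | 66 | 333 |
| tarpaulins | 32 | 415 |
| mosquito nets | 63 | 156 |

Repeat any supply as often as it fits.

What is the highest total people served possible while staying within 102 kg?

The ratio ordering already packs tightly: 6×solar lanterns, 102 kg, 2178.

2178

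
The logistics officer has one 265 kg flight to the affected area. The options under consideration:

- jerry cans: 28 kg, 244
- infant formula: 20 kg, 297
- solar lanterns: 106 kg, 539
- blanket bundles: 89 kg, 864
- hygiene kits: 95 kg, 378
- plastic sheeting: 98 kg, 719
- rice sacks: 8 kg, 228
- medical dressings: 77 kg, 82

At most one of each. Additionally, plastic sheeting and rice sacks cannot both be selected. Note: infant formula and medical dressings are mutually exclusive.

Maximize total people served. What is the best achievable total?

Best packing: jerry cans + infant formula + solar lanterns + blanket bundles + rice sacks — 251 kg, 2172 total.
Nothing else feasible within 265 kg beats 2172.

2172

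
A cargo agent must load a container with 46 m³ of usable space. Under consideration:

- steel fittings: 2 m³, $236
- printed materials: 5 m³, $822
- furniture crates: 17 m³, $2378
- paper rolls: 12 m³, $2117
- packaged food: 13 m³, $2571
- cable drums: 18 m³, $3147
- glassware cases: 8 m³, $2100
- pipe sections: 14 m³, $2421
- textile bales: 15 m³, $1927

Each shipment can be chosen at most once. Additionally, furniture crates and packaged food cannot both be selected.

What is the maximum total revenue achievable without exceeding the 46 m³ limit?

The ratio heuristic lands on steel fittings + printed materials + paper rolls + packaged food + glassware cases (7846) but leaves 6 m³ idle.
Replace paper rolls with cable drums: the trade gains 1030 net, giving 8876 at 46 m³.

8876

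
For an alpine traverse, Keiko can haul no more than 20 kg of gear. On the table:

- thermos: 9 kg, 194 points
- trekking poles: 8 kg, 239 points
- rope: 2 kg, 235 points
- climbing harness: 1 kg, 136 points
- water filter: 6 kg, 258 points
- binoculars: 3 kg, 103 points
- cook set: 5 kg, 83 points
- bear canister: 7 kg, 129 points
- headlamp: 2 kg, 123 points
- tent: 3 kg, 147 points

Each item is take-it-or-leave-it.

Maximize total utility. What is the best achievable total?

Greedy by ratio would take rope + climbing harness + water filter + binoculars + headlamp + tent: 17 kg used, total 1002.
The 5 kg tied up in binoculars and headlamp is better spent on trekking poles — total rises to 1015 (20 kg).
No other feasible combination exceeds 1015.

1015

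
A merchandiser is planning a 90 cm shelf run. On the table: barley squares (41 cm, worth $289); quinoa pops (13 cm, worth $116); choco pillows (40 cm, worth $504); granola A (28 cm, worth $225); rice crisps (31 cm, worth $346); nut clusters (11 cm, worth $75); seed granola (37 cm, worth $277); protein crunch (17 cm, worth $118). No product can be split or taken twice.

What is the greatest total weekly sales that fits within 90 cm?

968

Taking the top-ratio products first gives quinoa pops + choco pillows + rice crisps for 966 (84 cm).
Replace quinoa pops with protein crunch: the trade gains 2 net, giving 968 at 88 cm.
No other feasible combination exceeds 968.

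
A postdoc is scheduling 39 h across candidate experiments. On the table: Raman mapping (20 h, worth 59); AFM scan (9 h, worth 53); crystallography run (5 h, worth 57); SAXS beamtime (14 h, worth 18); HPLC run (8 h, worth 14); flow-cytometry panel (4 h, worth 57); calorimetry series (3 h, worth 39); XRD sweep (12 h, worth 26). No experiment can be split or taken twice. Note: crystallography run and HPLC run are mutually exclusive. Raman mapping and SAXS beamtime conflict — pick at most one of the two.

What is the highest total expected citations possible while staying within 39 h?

232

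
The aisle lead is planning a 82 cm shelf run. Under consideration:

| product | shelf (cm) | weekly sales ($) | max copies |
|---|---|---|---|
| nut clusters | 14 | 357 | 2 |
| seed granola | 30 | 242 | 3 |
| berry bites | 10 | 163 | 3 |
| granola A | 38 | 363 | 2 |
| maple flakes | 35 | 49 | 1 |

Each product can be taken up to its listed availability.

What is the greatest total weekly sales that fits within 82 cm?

A density-first pass picks 2×nut clusters + 3×berry bites — 1203 at 58 cm.
Replace berry bites with seed granola: the trade gains 79 net, giving 1282 at 78 cm.
Nothing else within 82 cm beats 1282.

1282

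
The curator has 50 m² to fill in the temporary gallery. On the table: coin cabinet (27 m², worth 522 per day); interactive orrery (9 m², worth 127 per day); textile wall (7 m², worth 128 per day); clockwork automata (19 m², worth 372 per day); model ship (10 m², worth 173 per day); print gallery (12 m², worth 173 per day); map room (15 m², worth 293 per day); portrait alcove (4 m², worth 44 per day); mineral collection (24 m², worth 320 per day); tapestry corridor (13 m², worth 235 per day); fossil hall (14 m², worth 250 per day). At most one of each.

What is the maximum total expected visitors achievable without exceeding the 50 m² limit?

943

By expected visitors per m²: clockwork automata 19.58, map room 19.53, coin cabinet 19.33 lead.
A density-first pass picks interactive orrery + textile wall + clockwork automata + map room — 920 at 50 m².
The 28 m² tied up in interactive orrery and clockwork automata is better spent on coin cabinet — total rises to 943 (49 m²).
Next best is coin cabinet + clockwork automata + portrait alcove at 938 (50 m²) — short by 5.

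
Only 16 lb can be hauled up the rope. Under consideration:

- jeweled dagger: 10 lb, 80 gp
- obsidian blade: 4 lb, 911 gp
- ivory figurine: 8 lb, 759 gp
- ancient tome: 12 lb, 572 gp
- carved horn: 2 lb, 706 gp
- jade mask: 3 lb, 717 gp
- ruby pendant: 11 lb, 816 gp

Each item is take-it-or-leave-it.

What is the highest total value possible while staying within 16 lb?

Ranking by ratio (value/lb): carved horn 353.00, jade mask 239.00, obsidian blade 227.75, ivory figurine 94.88.
A density-first pass picks obsidian blade + carved horn + jade mask — 2334 at 9 lb.
Dropping carved horn frees 2 lb; slotting in ivory figurine (8 lb) lifts the total to 2387 at 15 lb.
Every other selection either busts 16 lb or fails to beat 2387.

2387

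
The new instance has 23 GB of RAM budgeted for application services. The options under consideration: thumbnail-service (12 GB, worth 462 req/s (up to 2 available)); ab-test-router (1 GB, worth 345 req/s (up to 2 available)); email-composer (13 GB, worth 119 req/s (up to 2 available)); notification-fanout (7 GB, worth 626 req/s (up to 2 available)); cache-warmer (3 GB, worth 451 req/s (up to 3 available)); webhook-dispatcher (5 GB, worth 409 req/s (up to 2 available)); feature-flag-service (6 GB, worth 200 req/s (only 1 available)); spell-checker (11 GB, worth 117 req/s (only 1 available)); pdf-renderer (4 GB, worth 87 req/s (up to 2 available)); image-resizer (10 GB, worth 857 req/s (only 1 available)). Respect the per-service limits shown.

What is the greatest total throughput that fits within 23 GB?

3078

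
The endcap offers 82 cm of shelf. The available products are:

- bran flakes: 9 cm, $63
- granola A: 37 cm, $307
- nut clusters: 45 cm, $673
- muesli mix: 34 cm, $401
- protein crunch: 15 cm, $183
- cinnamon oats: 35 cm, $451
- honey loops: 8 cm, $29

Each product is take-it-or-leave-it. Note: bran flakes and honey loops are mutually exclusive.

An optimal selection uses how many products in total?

2

Best achievable weekly sales is 1124.
One optimal bundle: nut clusters + cinnamon oats (80 cm).
Any selection reaching 1124 contains exactly 2 products.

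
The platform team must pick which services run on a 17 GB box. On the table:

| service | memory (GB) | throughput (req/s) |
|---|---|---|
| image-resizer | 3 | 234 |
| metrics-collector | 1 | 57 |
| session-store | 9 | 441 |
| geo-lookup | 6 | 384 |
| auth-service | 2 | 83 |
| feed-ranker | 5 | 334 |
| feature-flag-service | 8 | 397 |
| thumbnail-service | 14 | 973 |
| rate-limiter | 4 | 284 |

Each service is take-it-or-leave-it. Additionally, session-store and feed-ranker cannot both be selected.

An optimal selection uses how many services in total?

2

Optimal total is 1207.
One optimal bundle: image-resizer + thumbnail-service (17 GB).
Every optimal selection uses 2 services.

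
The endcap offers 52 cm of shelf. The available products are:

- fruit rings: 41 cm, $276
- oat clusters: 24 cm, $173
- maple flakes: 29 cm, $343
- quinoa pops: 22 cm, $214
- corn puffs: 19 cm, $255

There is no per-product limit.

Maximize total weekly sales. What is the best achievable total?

598

A density-first pass picks 2×corn puffs — 510 at 38 cm.
The 19 cm tied up in corn puffs is better spent on maple flakes — total rises to 598 (48 cm).
That's the maximum — no swap from here does better than 598.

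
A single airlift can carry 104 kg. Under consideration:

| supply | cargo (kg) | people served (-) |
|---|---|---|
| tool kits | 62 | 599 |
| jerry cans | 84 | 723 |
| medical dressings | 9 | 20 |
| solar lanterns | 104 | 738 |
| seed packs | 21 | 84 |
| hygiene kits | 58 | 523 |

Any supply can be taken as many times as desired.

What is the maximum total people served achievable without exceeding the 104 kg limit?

Best packing: tool kits + 2×seed packs — 104 kg, 767 total.
Every other selection either busts 104 kg or fails to beat 767.

767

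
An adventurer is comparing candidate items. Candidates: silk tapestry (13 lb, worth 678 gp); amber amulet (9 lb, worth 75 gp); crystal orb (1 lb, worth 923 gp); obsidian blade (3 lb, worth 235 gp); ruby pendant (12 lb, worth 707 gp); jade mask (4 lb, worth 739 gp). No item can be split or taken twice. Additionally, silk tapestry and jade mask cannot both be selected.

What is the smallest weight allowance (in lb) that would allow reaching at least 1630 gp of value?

5

Minimise lb subject to total value ≥ 1630.
crystal orb + jade mask reaches 1662 using 5 lb.
Any bundle with less than 5 lb falls short of 1630.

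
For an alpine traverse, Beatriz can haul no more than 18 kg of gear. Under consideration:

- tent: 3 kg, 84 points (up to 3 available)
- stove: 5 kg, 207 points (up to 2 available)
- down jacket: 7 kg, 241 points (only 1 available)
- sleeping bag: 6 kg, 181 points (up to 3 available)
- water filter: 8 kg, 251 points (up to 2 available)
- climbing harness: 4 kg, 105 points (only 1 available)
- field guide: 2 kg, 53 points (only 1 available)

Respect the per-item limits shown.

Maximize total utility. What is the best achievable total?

Density check — stove 41.40, down jacket 34.43, water filter 31.38 are the best per kg.
The ratio heuristic lands on 2×stove + down jacket (655) but leaves 1 kg idle.
Dropping down jacket frees 7 kg; slotting in water filter (8 kg) lifts the total to 665 at 18 kg.
No other feasible combination exceeds 665.

665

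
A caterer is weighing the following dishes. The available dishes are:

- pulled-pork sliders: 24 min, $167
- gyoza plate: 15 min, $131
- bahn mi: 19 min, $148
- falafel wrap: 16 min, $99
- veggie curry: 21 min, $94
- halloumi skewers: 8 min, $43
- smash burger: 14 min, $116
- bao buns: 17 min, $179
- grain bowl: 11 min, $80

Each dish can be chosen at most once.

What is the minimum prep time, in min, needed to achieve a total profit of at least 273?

31

Minimise min subject to total profit ≥ 273.
smash burger + bao buns reaches 295 using 31 min.
Any bundle with less than 31 min falls short of 273.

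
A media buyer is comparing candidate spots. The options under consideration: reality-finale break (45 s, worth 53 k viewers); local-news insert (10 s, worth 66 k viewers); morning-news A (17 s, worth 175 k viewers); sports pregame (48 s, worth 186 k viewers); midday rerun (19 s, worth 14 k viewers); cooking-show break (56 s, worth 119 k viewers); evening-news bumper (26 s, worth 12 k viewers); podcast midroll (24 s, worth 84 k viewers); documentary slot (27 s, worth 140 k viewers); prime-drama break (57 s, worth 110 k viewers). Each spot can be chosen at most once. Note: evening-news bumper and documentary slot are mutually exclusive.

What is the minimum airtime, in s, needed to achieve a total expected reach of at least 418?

75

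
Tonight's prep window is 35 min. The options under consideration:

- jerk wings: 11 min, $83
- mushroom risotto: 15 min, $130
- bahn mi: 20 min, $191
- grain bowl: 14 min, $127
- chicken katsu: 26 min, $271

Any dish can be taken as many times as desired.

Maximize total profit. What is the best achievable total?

321

The ratio heuristic lands on chicken katsu (271) but leaves 9 min idle.
Replace chicken katsu with mushroom risotto + bahn mi: the trade gains 50 net, giving 321 at 35 min.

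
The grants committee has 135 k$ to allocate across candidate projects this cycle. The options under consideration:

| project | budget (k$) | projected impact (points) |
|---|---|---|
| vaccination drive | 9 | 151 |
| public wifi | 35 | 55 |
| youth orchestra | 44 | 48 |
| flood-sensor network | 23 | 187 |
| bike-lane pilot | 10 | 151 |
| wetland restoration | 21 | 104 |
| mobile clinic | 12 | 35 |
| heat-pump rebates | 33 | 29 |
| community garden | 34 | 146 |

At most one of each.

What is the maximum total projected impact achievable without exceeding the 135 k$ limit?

794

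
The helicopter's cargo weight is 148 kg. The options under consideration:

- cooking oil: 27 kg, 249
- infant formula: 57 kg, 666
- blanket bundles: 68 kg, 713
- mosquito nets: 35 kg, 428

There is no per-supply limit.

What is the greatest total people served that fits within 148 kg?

1712

Density check — mosquito nets 12.23, infant formula 11.68, blanket bundles 10.49, cooking oil 9.22 are the best per kg.
Best packing: 4×mosquito nets — 140 kg, 1712 total.
The spare 8 kg is too small for any remaining supply, and no exchange beats 1712.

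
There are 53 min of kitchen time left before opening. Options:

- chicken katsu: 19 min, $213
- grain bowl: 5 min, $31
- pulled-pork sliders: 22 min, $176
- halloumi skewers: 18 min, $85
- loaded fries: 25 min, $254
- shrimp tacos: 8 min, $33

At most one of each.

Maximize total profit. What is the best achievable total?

500

Filling by ratio: chicken katsu + grain bowl + loaded fries for 498, with 4 min left unused.
Dropping grain bowl frees 5 min; slotting in shrimp tacos (8 min) lifts the total to 500 at 52 min.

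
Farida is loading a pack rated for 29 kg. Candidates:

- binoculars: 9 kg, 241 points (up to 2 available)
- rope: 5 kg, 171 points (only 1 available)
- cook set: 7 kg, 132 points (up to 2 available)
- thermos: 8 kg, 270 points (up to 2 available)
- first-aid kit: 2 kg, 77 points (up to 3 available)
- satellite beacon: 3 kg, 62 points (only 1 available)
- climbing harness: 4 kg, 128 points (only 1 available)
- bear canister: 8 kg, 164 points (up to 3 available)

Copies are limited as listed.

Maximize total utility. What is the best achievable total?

The ratio heuristic lands on rope + 2×thermos + 3×first-aid kit (942) but leaves 2 kg idle.
Replace first-aid kit with climbing harness: the trade gains 51 net, giving 993 at 29 kg.
Nothing else within 29 kg beats 993.

993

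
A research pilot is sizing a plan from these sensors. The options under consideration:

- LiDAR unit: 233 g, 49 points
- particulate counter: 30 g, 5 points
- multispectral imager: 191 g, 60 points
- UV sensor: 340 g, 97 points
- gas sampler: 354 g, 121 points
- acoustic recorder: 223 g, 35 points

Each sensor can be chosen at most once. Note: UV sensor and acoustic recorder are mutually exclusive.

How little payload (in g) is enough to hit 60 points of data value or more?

191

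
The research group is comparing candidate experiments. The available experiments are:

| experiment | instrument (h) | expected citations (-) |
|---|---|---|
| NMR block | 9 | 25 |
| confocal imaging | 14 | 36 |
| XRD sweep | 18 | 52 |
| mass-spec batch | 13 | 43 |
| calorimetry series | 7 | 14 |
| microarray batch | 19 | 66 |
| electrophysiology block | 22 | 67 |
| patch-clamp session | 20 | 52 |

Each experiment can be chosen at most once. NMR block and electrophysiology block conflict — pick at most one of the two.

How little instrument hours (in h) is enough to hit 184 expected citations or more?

59

Minimise h subject to total expected citations ≥ 184.
Taking NMR block + XRD sweep + mass-spec batch + microarray batch gives 186 (≥ 184) for 59 h.
No combination under 59 h hits 184.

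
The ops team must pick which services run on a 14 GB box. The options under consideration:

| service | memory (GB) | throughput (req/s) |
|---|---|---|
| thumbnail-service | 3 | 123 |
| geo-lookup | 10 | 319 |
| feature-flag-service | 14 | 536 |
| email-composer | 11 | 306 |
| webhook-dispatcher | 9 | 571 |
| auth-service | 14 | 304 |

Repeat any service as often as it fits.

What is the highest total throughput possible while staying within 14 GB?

694

Best packing: thumbnail-service + webhook-dispatcher — 12 GB, 694 total.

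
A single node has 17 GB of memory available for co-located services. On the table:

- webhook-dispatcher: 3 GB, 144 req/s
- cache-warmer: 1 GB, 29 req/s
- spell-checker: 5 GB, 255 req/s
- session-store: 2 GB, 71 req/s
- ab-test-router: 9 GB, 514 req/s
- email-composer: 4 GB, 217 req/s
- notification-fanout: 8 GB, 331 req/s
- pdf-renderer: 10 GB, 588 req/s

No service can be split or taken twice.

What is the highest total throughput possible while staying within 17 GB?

949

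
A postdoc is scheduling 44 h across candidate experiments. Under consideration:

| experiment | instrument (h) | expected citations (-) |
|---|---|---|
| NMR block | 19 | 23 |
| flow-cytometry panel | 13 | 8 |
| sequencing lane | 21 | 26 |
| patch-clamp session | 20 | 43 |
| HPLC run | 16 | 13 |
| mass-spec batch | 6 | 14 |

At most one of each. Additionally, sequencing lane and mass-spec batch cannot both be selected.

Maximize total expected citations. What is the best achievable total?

The ratio ordering already packs tightly: patch-clamp session + HPLC run + mass-spec batch, 42 h, 70.

70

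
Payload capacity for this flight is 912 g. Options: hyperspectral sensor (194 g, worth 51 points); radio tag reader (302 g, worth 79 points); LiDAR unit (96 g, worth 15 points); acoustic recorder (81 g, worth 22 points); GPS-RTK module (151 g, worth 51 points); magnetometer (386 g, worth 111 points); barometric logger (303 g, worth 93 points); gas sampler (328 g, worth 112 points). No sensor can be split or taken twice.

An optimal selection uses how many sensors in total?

4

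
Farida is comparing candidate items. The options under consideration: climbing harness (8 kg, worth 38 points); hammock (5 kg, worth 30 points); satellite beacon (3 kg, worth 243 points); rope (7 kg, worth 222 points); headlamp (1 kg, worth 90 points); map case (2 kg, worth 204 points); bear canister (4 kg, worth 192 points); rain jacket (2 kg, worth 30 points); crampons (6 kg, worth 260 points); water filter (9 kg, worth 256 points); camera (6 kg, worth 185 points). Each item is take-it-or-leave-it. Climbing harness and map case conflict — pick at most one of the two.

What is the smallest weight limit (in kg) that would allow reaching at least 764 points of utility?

Need the lightest bundle worth ≥ 764.
satellite beacon + headlamp + map case + crampons reaches 797 using 12 kg.
No combination under 12 kg hits 764.

12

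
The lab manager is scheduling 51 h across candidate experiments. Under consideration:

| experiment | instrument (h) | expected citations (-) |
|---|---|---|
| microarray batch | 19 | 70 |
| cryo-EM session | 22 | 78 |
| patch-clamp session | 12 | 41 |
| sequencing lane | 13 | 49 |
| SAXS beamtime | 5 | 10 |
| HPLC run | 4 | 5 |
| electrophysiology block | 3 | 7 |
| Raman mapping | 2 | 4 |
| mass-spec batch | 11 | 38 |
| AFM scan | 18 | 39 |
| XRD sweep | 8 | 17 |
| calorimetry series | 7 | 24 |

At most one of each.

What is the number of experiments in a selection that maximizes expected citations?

Best achievable expected citations is 184.
microarray batch + patch-clamp session + sequencing lane + calorimetry series hits 184 at 51 h.
Any selection reaching 184 contains exactly 4 experiments.

4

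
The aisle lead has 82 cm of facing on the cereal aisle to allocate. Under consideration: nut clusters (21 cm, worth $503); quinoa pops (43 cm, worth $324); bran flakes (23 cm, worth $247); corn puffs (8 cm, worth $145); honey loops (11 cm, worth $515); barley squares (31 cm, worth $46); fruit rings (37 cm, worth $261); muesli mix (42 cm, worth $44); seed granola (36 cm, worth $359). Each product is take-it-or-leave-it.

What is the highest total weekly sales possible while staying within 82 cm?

1522

A density-first pass picks nut clusters + bran flakes + corn puffs + honey loops — 1410 at 63 cm.
The 23 cm tied up in bran flakes is better spent on seed granola — total rises to 1522 (76 cm).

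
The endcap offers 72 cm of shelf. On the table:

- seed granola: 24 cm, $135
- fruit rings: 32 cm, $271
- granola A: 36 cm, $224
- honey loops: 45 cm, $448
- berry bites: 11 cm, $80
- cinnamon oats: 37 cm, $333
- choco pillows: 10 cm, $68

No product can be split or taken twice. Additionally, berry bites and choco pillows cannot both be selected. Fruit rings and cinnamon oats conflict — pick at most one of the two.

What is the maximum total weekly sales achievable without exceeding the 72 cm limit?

Taking seed granola + honey loops: 69 cm used, 583 in weekly sales.
Runner-up seed granola + berry bites + cinnamon oats tops out at 548.

583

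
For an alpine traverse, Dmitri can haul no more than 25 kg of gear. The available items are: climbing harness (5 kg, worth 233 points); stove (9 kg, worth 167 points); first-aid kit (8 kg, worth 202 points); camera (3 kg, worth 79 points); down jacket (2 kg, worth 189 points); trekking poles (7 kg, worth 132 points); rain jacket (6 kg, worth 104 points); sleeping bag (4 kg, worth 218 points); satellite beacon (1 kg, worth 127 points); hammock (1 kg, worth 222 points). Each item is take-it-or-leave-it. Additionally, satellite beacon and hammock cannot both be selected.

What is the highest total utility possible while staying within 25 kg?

1143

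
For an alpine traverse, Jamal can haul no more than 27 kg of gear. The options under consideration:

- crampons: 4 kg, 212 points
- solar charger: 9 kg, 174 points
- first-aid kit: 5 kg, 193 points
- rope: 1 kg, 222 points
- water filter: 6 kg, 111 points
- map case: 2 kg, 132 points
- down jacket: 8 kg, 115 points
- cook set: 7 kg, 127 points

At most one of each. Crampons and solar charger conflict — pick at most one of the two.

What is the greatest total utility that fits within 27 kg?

Crampons + first-aid kit + rope + map case + down jacket + cook set uses 27 of the 27 kg and totals 1001.

1001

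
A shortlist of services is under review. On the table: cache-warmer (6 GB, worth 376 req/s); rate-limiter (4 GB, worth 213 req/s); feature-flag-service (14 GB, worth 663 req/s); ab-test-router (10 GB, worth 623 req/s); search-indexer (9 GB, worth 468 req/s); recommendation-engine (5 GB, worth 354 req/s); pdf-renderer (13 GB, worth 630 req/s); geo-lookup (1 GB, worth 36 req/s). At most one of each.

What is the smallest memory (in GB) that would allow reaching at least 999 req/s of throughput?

16

Minimise GB subject to total throughput ≥ 999.
cache-warmer + ab-test-router: 999 throughput at 16 GB.
No combination under 16 GB hits 999.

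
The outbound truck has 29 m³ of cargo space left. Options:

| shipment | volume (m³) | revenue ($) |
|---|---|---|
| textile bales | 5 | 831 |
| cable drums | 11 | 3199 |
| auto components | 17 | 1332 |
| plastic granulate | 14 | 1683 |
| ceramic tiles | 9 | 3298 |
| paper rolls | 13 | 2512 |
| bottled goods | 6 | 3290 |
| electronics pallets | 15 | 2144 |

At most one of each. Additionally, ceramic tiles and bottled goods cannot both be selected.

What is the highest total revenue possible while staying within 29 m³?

7328

Best packing: textile bales + cable drums + ceramic tiles — 25 m³, 7328 total.
Runner-up textile bales + cable drums + bottled goods tops out at 7320.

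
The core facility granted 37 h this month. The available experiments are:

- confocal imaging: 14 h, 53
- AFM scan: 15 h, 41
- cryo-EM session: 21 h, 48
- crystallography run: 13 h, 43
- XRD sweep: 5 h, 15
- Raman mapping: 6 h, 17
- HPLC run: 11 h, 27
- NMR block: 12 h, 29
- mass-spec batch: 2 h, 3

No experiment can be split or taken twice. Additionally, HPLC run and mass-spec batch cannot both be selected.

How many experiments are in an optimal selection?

4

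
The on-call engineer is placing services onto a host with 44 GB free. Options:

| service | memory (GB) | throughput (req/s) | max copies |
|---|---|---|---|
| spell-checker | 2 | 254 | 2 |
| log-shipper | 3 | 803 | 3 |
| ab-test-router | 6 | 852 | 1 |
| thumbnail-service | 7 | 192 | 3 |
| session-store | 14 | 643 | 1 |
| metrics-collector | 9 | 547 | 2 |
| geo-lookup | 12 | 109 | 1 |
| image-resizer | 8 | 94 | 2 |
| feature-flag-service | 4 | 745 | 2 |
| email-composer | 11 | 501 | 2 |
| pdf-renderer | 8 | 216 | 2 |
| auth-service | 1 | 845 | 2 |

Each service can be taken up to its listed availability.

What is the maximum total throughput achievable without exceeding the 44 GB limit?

Filling by ratio: 2×spell-checker + 3×log-shipper + ab-test-router + metrics-collector + 2×feature-flag-service + 2×auth-service for 7496, with 6 GB left unused.
Dropping metrics-collector frees 9 GB; slotting in session-store (14 GB) lifts the total to 7592 at 43 GB.
That's the maximum — no swap from here does better than 7592.

7592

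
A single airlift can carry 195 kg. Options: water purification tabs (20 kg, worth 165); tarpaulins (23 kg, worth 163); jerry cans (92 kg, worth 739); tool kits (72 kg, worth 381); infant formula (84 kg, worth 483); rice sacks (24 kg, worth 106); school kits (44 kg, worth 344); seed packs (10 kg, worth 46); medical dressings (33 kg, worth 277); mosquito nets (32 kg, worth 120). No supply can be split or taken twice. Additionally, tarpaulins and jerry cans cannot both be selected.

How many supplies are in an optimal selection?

Best achievable people served is 1525.
For example water purification tabs + jerry cans + school kits + medical dressings achieves it, using 189 kg.
All optima have 4 supplies.

4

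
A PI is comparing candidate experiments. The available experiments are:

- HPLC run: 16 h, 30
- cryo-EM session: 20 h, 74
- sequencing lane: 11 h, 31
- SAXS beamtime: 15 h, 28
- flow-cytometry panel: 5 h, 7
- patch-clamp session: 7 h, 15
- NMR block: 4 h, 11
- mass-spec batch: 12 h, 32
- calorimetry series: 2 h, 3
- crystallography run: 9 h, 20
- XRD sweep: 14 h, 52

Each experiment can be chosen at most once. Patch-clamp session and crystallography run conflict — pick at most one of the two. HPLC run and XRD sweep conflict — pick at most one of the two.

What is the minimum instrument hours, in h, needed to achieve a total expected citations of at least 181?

56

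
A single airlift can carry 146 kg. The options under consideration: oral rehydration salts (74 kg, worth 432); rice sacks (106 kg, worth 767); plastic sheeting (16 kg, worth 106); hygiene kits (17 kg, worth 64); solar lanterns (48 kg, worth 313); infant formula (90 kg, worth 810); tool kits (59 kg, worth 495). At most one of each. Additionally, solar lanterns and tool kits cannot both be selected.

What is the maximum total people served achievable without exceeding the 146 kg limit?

1123

Taking the top-ratio supplies first gives plastic sheeting + hygiene kits + infant formula for 980 (123 kg).
The 33 kg tied up in plastic sheeting and hygiene kits is better spent on solar lanterns — total rises to 1123 (138 kg).
No other feasible combination exceeds 1123.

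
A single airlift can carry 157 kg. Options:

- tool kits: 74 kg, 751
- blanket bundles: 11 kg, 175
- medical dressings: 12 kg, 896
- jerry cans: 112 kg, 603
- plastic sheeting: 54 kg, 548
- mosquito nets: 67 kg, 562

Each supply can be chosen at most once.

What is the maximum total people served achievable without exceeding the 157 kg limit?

Tool kits + blanket bundles + medical dressings + plastic sheeting uses 151 of the 157 kg and totals 2370.
Nothing else within 157 kg beats 2370.

2370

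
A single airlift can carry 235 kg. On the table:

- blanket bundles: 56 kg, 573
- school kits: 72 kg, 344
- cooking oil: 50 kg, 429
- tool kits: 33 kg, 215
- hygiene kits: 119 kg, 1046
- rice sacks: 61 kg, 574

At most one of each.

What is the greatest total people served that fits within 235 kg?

2049

A density-first pass picks blanket bundles + cooking oil + tool kits + rice sacks — 1791 at 200 kg.
The 89 kg tied up in blanket bundles and tool kits is better spent on hygiene kits — total rises to 2049 (230 kg).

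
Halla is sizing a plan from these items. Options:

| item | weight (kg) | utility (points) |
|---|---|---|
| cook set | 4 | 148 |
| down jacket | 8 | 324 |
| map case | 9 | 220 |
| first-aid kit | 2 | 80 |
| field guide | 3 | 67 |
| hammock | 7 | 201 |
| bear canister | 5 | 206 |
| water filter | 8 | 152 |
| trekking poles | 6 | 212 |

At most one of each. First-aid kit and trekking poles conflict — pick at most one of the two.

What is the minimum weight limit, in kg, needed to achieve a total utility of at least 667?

17

Minimise kg subject to total utility ≥ 667.
cook set + down jacket + bear canister: 678 utility at 17 kg.
Below 17 kg the best achievable stays under 667.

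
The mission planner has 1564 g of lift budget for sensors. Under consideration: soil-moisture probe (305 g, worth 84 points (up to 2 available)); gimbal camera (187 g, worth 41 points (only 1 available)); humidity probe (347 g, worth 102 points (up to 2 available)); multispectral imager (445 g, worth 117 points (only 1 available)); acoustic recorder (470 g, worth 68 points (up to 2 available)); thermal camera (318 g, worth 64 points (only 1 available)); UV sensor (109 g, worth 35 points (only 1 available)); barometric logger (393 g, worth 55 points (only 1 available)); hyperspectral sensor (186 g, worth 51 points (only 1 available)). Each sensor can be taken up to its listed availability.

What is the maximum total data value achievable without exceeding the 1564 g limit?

440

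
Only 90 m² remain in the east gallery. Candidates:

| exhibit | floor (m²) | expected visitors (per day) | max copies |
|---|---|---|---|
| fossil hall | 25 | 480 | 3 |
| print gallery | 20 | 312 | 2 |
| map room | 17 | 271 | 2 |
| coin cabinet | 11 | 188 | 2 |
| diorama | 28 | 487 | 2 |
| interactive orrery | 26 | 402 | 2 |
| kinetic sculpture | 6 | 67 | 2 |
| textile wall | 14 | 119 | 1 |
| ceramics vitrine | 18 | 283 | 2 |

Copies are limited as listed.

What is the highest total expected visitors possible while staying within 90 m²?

1635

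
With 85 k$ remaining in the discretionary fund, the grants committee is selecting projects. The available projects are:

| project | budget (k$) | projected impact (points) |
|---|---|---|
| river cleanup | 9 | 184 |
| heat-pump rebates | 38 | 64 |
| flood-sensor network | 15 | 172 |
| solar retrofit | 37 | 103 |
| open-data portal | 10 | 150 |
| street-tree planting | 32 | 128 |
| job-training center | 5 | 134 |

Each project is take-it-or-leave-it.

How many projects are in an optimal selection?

5

Optimal total is 768.
One optimal bundle: river cleanup + flood-sensor network + open-data portal + street-tree planting + job-training center (71 k$).
All optima have 5 projects.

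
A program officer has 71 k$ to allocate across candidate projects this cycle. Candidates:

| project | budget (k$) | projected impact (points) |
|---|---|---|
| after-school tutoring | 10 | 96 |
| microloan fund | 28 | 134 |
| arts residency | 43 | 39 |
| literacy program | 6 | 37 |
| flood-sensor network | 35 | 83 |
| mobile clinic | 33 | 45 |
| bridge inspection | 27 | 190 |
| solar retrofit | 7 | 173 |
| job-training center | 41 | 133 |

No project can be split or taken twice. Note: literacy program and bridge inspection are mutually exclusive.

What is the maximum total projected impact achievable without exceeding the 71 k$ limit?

497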